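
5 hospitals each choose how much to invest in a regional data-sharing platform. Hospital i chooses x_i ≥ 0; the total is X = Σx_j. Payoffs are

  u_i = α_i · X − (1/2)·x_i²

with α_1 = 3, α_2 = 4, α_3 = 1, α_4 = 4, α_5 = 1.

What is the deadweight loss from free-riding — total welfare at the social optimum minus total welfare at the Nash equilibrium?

275

Hospital i's FOC: ∂u_i/∂x_i = α_i − x_i = 0, so x_i* = α_i.
NE contributions = (3, 4, 1, 4, 1); X = 13.
W^NE = (Σα)·X − ½Σα_i² = 13² − ½·43 = 147.5.
Planner sets x_i = Σα_j = 13 for every i, so X^SO = 5·13 = 65.
W^SO = (Σα)·X^SO − ½·5·(Σα)² = (5/2)·13² = 422.5.
Deadweight loss = W^SO − W^NE = 275.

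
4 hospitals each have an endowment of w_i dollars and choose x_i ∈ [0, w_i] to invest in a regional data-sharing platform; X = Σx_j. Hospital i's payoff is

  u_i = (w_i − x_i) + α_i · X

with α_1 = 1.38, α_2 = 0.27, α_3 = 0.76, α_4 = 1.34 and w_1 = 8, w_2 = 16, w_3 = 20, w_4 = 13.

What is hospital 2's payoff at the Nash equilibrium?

21.67

∂u_i/∂x_i = α_i − 1, so hospital i contributes w_i if α_i > 1, else 0.
α_i > 1 for i ∈ {1, 4}; NE contributions (8, 0, 0, 13), X = 21.
u_2 = (16 − 0) + 0.27·21 = 21.67.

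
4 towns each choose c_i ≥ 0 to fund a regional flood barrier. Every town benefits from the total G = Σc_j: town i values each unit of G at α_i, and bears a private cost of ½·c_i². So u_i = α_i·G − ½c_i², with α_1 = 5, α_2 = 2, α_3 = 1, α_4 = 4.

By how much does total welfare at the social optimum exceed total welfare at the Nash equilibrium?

Town i's FOC: ∂u_i/∂c_i = α_i − c_i = 0, so c_i* = α_i.
NE contributions = (5, 2, 1, 4); G = 12.
W^NE = (Σα)·G − ½Σα_i² = 12² − ½·46 = 121.
Planner sets c_i = Σα_j = 12 for every i, so G^SO = 4·12 = 48.
W^SO = (Σα)·G^SO − ½·4·(Σα)² = (4/2)·12² = 288.
Deadweight loss = W^SO − W^NE = 167.

167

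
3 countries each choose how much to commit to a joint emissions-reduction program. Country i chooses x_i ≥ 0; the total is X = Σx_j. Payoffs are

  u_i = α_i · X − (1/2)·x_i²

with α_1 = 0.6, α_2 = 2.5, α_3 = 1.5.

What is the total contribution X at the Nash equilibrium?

Country i's FOC: ∂u_i/∂x_i = α_i − x_i = 0, so x_i* = α_i.
NE contributions = (0.6, 2.5, 1.5); X = 4.6.

4.6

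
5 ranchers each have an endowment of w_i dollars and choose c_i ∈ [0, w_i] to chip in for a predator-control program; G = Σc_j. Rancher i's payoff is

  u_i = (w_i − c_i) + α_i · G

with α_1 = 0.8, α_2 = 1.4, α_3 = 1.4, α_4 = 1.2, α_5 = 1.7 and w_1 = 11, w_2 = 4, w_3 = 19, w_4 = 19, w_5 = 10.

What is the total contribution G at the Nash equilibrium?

∂u_i/∂c_i = α_i − 1, so rancher i contributes w_i if α_i > 1, else 0.
α_i > 1 for i ∈ {2, 3, 4, 5}; NE contributions (0, 4, 19, 19, 10), G = 52.

52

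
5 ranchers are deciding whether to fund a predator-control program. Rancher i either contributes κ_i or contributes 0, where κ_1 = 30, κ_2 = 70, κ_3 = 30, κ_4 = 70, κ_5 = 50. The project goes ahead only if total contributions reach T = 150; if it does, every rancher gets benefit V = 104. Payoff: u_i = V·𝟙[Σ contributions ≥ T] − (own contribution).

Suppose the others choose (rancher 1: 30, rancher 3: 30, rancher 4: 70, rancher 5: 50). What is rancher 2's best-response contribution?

0

Others' total = 180 ≥ 150; contributing adds cost 70 for no extra benefit.
Best response: 0.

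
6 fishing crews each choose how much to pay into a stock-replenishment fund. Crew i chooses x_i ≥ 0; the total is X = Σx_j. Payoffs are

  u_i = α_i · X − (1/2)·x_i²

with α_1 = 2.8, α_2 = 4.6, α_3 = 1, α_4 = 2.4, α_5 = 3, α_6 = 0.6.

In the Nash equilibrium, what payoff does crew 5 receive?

Crew i's FOC: ∂u_i/∂x_i = α_i − x_i = 0, so x_i* = α_i.
NE contributions = (2.8, 4.6, 1, 2.4, 3, 0.6); X = 14.4.
u_5 = α_5·X − ½·(x_5)² = 3·14.4 − ½·3² = 38.7.

38.7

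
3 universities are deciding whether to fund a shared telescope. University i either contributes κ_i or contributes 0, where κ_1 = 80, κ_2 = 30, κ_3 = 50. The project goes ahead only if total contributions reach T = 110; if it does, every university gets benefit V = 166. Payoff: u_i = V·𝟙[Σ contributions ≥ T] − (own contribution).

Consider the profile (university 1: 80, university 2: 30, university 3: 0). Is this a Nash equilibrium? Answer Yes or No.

Total = 110 ≥ 110: provided.
University 1 (pledges 80, payoff 86): dropping to 0 → total 30, payoff 0. No gain.
University 2 (pledges 30, payoff 136): dropping to 0 → total 80, payoff 0. No gain.
University 3 (pledges 0, payoff 166): pledging 50 → total 160, payoff 116. No gain.

Yes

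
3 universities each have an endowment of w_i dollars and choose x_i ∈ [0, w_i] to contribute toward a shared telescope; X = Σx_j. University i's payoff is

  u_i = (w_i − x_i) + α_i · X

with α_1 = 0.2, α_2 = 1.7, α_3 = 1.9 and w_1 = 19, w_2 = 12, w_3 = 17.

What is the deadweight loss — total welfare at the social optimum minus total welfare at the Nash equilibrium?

∂u_i/∂x_i = α_i − 1, so university i contributes w_i if α_i > 1, else 0.
α_i > 1 for i ∈ {2, 3}; NE contributions (0, 12, 17), X = 29.
W^NE = Σw_i − X^NE + (Σα_i)·X^NE = 48 + 2.8·29 = 129.2.
Planner: ∂(Σu_j)/∂x_i = Σα_j − 1 = 2.8 > 0, so everyone contributes w_i; X^SO = 48, W^SO = 48 + 2.8·48 = 182.4.
Deadweight loss = 53.2.

53.2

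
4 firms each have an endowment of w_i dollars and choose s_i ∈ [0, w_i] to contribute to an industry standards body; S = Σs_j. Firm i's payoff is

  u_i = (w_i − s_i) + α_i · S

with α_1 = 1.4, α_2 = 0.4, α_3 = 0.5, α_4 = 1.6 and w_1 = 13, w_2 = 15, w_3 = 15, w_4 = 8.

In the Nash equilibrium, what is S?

21

∂u_i/∂s_i = α_i − 1, so firm i contributes w_i if α_i > 1, else 0.
α_i > 1 for i ∈ {1, 4}; NE contributions (13, 0, 0, 8), S = 21.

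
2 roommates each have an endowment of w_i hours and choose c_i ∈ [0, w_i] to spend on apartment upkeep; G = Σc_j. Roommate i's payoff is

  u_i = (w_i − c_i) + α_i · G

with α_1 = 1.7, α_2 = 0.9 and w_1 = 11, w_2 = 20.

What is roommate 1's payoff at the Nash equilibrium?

18.7

∂u_i/∂c_i = α_i − 1, so roommate i contributes w_i if α_i > 1, else 0.
α_i > 1 for i ∈ {1}; NE contributions (11, 0), G = 11.
u_1 = (11 − 11) + 1.7·11 = 18.7.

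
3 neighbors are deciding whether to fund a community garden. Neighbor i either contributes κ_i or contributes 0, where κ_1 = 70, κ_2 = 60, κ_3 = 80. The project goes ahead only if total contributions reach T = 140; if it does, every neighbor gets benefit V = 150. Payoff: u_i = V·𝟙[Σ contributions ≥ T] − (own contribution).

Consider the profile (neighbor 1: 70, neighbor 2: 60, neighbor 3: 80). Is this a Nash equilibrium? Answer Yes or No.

No

Total = 210 ≥ 140: provided.
Neighbor 1 (pledges 70, payoff 80): dropping to 0 → total 140, payoff 150. Profitable deviation.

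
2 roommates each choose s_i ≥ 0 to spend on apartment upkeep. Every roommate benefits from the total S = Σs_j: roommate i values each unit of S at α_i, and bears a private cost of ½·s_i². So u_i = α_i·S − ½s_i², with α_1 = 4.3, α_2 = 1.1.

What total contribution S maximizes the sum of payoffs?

Planner FOC: ∂(Σu_j)/∂s_i = (Σα_j) − s_i = 0, so s_i^SO = Σα_j = 5.4 for every i; S^SO = 10.8.

10.8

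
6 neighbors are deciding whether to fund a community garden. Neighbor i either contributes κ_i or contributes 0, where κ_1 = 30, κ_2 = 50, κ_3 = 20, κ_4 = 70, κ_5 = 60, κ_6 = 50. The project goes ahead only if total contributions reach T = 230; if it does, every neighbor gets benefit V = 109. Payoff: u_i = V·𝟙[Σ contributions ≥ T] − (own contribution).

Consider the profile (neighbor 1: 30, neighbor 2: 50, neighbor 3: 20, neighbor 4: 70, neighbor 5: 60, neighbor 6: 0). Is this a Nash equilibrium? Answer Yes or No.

Total = 230 ≥ 230: provided.
Neighbor 1 (pledges 30, payoff 79): dropping to 0 → total 200, payoff 0. No gain.
Neighbor 2 (pledges 50, payoff 59): dropping to 0 → total 180, payoff 0. No gain.
Neighbor 3 (pledges 20, payoff 89): dropping to 0 → total 210, payoff 0. No gain.
Neighbor 4 (pledges 70, payoff 39): dropping to 0 → total 160, payoff 0. No gain.
Neighbor 5 (pledges 60, payoff 49): dropping to 0 → total 170, payoff 0. No gain.
Neighbor 6 (pledges 0, payoff 109): pledging 50 → total 280, payoff 59. No gain.

Yes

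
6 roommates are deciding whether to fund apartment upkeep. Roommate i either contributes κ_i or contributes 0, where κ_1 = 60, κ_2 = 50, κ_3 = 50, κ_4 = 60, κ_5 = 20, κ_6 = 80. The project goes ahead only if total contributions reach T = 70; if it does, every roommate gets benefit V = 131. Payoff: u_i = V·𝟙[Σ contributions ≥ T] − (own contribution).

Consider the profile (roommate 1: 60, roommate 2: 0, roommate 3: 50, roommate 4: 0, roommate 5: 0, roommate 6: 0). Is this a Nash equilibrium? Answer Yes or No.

Yes

Total = 110 ≥ 70: provided.
Roommate 1 (pledges 60, payoff 71): dropping to 0 → total 50, payoff 0. No gain.
Roommate 2 (pledges 0, payoff 131): pledging 50 → total 160, payoff 81. No gain.
Roommate 3 (pledges 50, payoff 81): dropping to 0 → total 60, payoff 0. No gain.
Roommate 4 (pledges 0, payoff 131): pledging 60 → total 170, payoff 71. No gain.
Roommate 5 (pledges 0, payoff 131): pledging 20 → total 130, payoff 111. No gain.
Roommate 6 (pledges 0, payoff 131): pledging 80 → total 190, payoff 51. No gain.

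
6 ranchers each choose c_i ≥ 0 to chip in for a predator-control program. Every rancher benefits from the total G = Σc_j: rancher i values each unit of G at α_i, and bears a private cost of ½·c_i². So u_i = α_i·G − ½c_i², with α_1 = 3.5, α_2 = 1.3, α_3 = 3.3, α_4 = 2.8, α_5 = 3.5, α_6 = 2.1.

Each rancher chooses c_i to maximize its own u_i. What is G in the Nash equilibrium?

16.5

Rancher i's FOC: ∂u_i/∂c_i = α_i − c_i = 0, so c_i* = α_i.
NE contributions = (3.5, 1.3, 3.3, 2.8, 3.5, 2.1); G = 16.5.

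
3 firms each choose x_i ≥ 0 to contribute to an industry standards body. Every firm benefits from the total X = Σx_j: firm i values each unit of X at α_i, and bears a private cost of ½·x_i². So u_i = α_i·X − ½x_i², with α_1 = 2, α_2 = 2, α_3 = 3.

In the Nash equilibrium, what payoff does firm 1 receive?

12

Firm i's FOC: ∂u_i/∂x_i = α_i − x_i = 0, so x_i* = α_i.
NE contributions = (2, 2, 3); X = 7.
u_1 = α_1·X − ½·(x_1)² = 2·7 − ½·2² = 12.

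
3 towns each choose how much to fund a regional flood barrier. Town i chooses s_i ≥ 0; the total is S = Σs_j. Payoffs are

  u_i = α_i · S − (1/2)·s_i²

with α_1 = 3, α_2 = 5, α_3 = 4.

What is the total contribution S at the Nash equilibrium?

12

Town i's FOC: ∂u_i/∂s_i = α_i − s_i = 0, so s_i* = α_i.
NE contributions = (3, 5, 4); S = 12.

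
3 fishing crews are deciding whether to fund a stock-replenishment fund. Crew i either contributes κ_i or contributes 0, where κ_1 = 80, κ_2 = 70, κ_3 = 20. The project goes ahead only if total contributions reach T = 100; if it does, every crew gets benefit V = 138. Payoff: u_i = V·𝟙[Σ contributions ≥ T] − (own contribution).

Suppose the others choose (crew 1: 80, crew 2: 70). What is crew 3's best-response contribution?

0

Others' total = 150 ≥ 100; contributing adds cost 20 for no extra benefit.
Best response: 0.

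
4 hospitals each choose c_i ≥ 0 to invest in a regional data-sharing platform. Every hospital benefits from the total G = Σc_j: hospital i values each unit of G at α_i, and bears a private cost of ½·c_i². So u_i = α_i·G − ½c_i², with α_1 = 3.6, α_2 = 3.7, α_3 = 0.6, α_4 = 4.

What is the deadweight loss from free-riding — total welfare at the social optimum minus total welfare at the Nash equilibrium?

Hospital i's FOC: ∂u_i/∂c_i = α_i − c_i = 0, so c_i* = α_i.
NE contributions = (3.6, 3.7, 0.6, 4); G = 11.9.
W^NE = (Σα)·G − ½Σα_i² = 11.9² − ½·43.01 = 120.105.
Planner sets c_i = Σα_j = 11.9 for every i, so G^SO = 4·11.9 = 47.6.
W^SO = (Σα)·G^SO − ½·4·(Σα)² = (4/2)·11.9² = 283.22.
Deadweight loss = W^SO − W^NE = 163.115.

163.115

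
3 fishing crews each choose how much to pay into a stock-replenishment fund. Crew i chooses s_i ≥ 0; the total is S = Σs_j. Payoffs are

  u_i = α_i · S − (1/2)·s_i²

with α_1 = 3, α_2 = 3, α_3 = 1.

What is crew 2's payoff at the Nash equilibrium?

16.5

Crew i's FOC: ∂u_i/∂s_i = α_i − s_i = 0, so s_i* = α_i.
NE contributions = (3, 3, 1); S = 7.
u_2 = α_2·S − ½·(s_2)² = 3·7 − ½·3² = 16.5.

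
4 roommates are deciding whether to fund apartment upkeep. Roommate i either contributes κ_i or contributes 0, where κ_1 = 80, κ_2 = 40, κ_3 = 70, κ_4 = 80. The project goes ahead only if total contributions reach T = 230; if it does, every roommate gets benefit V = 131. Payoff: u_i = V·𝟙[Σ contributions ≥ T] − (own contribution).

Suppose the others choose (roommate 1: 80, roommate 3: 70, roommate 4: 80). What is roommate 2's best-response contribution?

0

Others' total = 230 ≥ 230; contributing adds cost 40 for no extra benefit.
Best response: 0.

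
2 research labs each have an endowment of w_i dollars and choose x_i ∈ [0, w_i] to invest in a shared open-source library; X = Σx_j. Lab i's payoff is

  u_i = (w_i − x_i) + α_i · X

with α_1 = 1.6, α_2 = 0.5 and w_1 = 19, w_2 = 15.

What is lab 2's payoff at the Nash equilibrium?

24.5

∂u_i/∂x_i = α_i − 1, so lab i contributes w_i if α_i > 1, else 0.
α_i > 1 for i ∈ {1}; NE contributions (19, 0), X = 19.
u_2 = (15 − 0) + 0.5·19 = 24.5.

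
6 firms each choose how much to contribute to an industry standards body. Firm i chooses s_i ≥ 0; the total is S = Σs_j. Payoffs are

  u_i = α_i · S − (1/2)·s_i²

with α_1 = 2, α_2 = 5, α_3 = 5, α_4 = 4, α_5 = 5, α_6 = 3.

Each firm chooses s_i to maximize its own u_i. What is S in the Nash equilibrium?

Firm i's FOC: ∂u_i/∂s_i = α_i − s_i = 0, so s_i* = α_i.
NE contributions = (2, 5, 5, 4, 5, 3); S = 24.

24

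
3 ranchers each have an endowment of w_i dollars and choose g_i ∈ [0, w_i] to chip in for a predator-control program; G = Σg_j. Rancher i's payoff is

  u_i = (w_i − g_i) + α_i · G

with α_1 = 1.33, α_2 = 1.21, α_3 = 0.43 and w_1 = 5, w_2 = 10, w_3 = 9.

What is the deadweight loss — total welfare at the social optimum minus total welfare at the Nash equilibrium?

∂u_i/∂g_i = α_i − 1, so rancher i contributes w_i if α_i > 1, else 0.
α_i > 1 for i ∈ {1, 2}; NE contributions (5, 10, 0), G = 15.
W^NE = Σw_i − G^NE + (Σα_i)·G^NE = 24 + 1.97·15 = 53.55.
Planner: ∂(Σu_j)/∂g_i = Σα_j − 1 = 1.97 > 0, so everyone contributes w_i; G^SO = 24, W^SO = 24 + 1.97·24 = 71.28.
Deadweight loss = 17.73.

17.73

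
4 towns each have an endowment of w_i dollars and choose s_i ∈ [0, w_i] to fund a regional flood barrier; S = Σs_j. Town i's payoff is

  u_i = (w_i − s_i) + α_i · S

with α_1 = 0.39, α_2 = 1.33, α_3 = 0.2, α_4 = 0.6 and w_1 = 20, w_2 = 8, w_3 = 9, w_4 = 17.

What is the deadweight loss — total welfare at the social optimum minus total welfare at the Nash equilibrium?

∂u_i/∂s_i = α_i − 1, so town i contributes w_i if α_i > 1, else 0.
α_i > 1 for i ∈ {2}; NE contributions (0, 8, 0, 0), S = 8.
W^NE = Σw_i − S^NE + (Σα_i)·S^NE = 54 + 1.52·8 = 66.16.
Planner: ∂(Σu_j)/∂s_i = Σα_j − 1 = 1.52 > 0, so everyone contributes w_i; S^SO = 54, W^SO = 54 + 1.52·54 = 136.08.
Deadweight loss = 69.92.

69.92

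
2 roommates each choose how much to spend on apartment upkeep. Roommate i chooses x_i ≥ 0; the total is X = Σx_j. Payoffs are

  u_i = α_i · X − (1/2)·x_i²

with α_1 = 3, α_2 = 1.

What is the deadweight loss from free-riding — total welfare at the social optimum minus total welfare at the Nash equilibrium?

5

Roommate i's FOC: ∂u_i/∂x_i = α_i − x_i = 0, so x_i* = α_i.
NE contributions = (3, 1); X = 4.
W^NE = (Σα)·X − ½Σα_i² = 4² − ½·10 = 11.
Planner sets x_i = Σα_j = 4 for every i, so X^SO = 2·4 = 8.
W^SO = (Σα)·X^SO − ½·2·(Σα)² = (2/2)·4² = 16.
Deadweight loss = W^SO − W^NE = 5.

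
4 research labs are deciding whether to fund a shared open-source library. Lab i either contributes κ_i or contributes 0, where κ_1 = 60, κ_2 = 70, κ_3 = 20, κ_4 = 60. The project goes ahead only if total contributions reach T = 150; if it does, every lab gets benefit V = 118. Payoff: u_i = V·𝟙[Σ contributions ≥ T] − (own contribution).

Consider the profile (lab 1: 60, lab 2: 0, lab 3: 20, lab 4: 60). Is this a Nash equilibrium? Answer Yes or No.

Total = 140 < 150: not provided.
Lab 1 (pledges 60, payoff -60): dropping to 0 → total 80, payoff 0. Profitable deviation.

No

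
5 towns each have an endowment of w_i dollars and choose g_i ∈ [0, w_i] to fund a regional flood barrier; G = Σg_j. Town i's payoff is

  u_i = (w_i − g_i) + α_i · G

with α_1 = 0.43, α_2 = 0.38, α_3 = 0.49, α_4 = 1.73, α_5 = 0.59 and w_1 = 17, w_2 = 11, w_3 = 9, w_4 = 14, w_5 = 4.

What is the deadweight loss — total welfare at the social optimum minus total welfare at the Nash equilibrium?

∂u_i/∂g_i = α_i − 1, so town i contributes w_i if α_i > 1, else 0.
α_i > 1 for i ∈ {4}; NE contributions (0, 0, 0, 14, 0), G = 14.
W^NE = Σw_i − G^NE + (Σα_i)·G^NE = 55 + 2.62·14 = 91.68.
Planner: ∂(Σu_j)/∂g_i = Σα_j − 1 = 2.62 > 0, so everyone contributes w_i; G^SO = 55, W^SO = 55 + 2.62·55 = 199.1.
Deadweight loss = 107.42.

107.42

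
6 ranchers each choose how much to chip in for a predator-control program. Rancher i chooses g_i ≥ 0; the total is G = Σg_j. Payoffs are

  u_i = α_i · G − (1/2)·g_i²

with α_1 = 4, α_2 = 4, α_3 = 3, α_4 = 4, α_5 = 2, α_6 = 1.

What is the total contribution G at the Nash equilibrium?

18

Rancher i's FOC: ∂u_i/∂g_i = α_i − g_i = 0, so g_i* = α_i.
NE contributions = (4, 4, 3, 4, 2, 1); G = 18.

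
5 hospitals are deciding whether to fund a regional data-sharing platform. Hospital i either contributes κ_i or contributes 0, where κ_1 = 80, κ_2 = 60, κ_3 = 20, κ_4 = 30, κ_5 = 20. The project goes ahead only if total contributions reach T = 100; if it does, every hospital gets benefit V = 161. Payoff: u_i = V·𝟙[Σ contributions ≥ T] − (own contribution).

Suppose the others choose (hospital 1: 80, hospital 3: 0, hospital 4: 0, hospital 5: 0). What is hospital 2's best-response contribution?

Others' total = 80. Contributing 60 brings total to 140 ≥ 100: gain V − κ_2 = 101.
Best response: 60.

60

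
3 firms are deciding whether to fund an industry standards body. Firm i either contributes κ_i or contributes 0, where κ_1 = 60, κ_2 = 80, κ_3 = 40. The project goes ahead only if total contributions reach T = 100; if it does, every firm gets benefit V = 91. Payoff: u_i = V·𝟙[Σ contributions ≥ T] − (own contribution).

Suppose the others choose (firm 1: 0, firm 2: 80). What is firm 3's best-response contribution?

40

Others' total = 80. Contributing 40 brings total to 120 ≥ 100: gain V − κ_3 = 51.
Best response: 40.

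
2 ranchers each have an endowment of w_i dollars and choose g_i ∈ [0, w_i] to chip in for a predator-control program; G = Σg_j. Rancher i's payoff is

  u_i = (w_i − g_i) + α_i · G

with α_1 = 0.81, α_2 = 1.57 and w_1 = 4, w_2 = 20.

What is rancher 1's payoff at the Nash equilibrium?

20.2

∂u_i/∂g_i = α_i − 1, so rancher i contributes w_i if α_i > 1, else 0.
α_i > 1 for i ∈ {2}; NE contributions (0, 20), G = 20.
u_1 = (4 − 0) + 0.81·20 = 20.2.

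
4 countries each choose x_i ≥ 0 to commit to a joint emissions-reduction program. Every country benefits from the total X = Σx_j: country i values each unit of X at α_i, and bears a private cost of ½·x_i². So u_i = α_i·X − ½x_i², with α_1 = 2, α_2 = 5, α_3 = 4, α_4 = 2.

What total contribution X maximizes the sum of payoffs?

Planner FOC: ∂(Σu_j)/∂x_i = (Σα_j) − x_i = 0, so x_i^SO = Σα_j = 13 for every i; X^SO = 52.

52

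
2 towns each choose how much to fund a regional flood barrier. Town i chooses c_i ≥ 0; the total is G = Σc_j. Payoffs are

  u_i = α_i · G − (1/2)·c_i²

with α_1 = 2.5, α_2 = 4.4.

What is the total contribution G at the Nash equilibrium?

Town i's FOC: ∂u_i/∂c_i = α_i − c_i = 0, so c_i* = α_i.
NE contributions = (2.5, 4.4); G = 6.9.

6.9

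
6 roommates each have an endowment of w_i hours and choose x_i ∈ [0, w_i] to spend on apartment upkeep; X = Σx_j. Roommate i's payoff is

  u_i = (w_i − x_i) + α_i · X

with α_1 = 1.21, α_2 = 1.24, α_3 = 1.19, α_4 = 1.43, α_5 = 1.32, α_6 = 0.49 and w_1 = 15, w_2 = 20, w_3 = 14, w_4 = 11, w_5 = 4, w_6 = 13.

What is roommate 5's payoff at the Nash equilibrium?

84.48

∂u_i/∂x_i = α_i − 1, so roommate i contributes w_i if α_i > 1, else 0.
α_i > 1 for i ∈ {1, 2, 3, 4, 5}; NE contributions (15, 20, 14, 11, 4, 0), X = 64.
u_5 = (4 − 4) + 1.32·64 = 84.48.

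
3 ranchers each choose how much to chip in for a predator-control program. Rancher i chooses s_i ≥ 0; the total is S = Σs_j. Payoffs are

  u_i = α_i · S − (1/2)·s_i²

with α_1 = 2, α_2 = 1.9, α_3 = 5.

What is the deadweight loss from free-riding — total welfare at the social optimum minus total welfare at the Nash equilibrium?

Rancher i's FOC: ∂u_i/∂s_i = α_i − s_i = 0, so s_i* = α_i.
NE contributions = (2, 1.9, 5); S = 8.9.
W^NE = (Σα)·S − ½Σα_i² = 8.9² − ½·32.61 = 62.905.
Planner sets s_i = Σα_j = 8.9 for every i, so S^SO = 3·8.9 = 26.7.
W^SO = (Σα)·S^SO − ½·3·(Σα)² = (3/2)·8.9² = 118.815.
Deadweight loss = W^SO − W^NE = 55.91.

55.91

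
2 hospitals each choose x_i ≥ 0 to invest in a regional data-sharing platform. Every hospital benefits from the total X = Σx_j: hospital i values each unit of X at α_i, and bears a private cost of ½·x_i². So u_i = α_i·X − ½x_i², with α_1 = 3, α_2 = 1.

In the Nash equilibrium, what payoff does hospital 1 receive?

7.5

Hospital i's FOC: ∂u_i/∂x_i = α_i − x_i = 0, so x_i* = α_i.
NE contributions = (3, 1); X = 4.
u_1 = α_1·X − ½·(x_1)² = 3·4 − ½·3² = 7.5.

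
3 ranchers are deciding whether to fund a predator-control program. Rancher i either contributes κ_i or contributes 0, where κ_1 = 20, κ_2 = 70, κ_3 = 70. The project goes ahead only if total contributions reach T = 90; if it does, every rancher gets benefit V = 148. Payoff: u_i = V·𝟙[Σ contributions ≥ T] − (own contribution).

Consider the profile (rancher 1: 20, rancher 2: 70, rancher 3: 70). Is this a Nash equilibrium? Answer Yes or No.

Total = 160 ≥ 90: provided.
Rancher 1 (pledges 20, payoff 128): dropping to 0 → total 140, payoff 148. Profitable deviation.

No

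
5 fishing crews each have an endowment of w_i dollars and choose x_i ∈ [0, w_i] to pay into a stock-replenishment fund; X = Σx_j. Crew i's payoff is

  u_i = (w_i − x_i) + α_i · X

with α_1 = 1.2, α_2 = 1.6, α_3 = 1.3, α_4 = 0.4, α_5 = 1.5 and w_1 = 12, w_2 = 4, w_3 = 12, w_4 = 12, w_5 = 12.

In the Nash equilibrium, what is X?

40

∂u_i/∂x_i = α_i − 1, so crew i contributes w_i if α_i > 1, else 0.
α_i > 1 for i ∈ {1, 2, 3, 5}; NE contributions (12, 4, 12, 0, 12), X = 40.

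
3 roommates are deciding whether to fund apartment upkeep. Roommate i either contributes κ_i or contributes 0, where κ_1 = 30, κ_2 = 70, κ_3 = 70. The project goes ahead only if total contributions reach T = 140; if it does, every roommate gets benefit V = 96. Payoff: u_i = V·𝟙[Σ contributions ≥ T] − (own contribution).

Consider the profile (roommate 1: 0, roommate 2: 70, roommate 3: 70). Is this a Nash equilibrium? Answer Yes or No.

Total = 140 ≥ 140: provided.
Roommate 1 (pledges 0, payoff 96): pledging 30 → total 170, payoff 66. No gain.
Roommate 2 (pledges 70, payoff 26): dropping to 0 → total 70, payoff 0. No gain.
Roommate 3 (pledges 70, payoff 26): dropping to 0 → total 70, payoff 0. No gain.

Yes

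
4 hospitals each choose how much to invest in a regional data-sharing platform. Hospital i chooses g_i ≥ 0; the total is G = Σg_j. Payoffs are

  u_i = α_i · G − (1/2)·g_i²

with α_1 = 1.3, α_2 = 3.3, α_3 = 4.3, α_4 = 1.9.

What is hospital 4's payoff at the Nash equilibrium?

18.715

Hospital i's FOC: ∂u_i/∂g_i = α_i − g_i = 0, so g_i* = α_i.
NE contributions = (1.3, 3.3, 4.3, 1.9); G = 10.8.
u_4 = α_4·G − ½·(g_4)² = 1.9·10.8 − ½·1.9² = 18.715.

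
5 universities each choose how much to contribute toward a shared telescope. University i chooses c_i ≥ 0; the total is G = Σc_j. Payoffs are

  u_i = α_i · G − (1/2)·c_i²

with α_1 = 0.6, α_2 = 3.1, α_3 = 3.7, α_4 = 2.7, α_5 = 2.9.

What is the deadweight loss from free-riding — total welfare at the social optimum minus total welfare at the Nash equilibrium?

273.18

University i's FOC: ∂u_i/∂c_i = α_i − c_i = 0, so c_i* = α_i.
NE contributions = (0.6, 3.1, 3.7, 2.7, 2.9); G = 13.
W^NE = (Σα)·G − ½Σα_i² = 13² − ½·39.36 = 149.32.
Planner sets c_i = Σα_j = 13 for every i, so G^SO = 5·13 = 65.
W^SO = (Σα)·G^SO − ½·5·(Σα)² = (5/2)·13² = 422.5.
Deadweight loss = W^SO − W^NE = 273.18.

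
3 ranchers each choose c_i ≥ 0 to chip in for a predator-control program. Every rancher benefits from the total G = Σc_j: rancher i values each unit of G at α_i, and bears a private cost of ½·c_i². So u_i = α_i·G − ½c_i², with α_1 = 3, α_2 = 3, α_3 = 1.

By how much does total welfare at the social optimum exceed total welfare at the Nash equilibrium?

Rancher i's FOC: ∂u_i/∂c_i = α_i − c_i = 0, so c_i* = α_i.
NE contributions = (3, 3, 1); G = 7.
W^NE = (Σα)·G − ½Σα_i² = 7² − ½·19 = 39.5.
Planner sets c_i = Σα_j = 7 for every i, so G^SO = 3·7 = 21.
W^SO = (Σα)·G^SO − ½·3·(Σα)² = (3/2)·7² = 73.5.
Deadweight loss = W^SO − W^NE = 34.

34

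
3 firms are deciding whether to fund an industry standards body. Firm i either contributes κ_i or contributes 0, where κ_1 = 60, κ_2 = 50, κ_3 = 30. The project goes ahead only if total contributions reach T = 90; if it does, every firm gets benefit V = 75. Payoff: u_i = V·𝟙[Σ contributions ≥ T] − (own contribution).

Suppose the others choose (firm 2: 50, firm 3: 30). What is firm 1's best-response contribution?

Others' total = 80. Contributing 60 brings total to 140 ≥ 90: gain V − κ_1 = 15.
Best response: 60.

60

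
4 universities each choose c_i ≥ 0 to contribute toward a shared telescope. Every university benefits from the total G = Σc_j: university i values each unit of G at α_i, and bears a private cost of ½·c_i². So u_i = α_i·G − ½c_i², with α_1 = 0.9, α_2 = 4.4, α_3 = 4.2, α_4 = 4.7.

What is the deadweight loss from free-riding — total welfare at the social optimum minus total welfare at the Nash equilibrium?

231.59

University i's FOC: ∂u_i/∂c_i = α_i − c_i = 0, so c_i* = α_i.
NE contributions = (0.9, 4.4, 4.2, 4.7); G = 14.2.
W^NE = (Σα)·G − ½Σα_i² = 14.2² − ½·59.9 = 171.69.
Planner sets c_i = Σα_j = 14.2 for every i, so G^SO = 4·14.2 = 56.8.
W^SO = (Σα)·G^SO − ½·4·(Σα)² = (4/2)·14.2² = 403.28.
Deadweight loss = W^SO − W^NE = 231.59.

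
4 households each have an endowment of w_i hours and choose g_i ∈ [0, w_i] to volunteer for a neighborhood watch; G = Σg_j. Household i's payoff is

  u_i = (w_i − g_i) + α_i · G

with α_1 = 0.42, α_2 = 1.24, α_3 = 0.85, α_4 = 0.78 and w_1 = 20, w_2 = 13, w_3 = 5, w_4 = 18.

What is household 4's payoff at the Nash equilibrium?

28.14

∂u_i/∂g_i = α_i − 1, so household i contributes w_i if α_i > 1, else 0.
α_i > 1 for i ∈ {2}; NE contributions (0, 13, 0, 0), G = 13.
u_4 = (18 − 0) + 0.78·13 = 28.14.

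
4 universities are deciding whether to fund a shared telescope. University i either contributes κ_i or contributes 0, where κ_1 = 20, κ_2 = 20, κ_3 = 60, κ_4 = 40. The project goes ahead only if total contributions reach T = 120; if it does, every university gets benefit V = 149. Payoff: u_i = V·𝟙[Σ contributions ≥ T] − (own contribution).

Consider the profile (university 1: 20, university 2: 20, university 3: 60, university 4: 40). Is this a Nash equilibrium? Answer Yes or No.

Total = 140 ≥ 120: provided.
University 1 (pledges 20, payoff 129): dropping to 0 → total 120, payoff 149. Profitable deviation.

No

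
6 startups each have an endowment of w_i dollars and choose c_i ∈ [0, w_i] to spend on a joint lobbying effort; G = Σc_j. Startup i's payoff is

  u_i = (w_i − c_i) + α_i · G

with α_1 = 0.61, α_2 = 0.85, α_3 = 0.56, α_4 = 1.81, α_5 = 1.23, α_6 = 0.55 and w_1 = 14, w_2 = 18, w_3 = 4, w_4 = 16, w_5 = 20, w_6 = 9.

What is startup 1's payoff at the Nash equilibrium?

∂u_i/∂c_i = α_i − 1, so startup i contributes w_i if α_i > 1, else 0.
α_i > 1 for i ∈ {4, 5}; NE contributions (0, 0, 0, 16, 20, 0), G = 36.
u_1 = (14 − 0) + 0.61·36 = 35.96.

35.96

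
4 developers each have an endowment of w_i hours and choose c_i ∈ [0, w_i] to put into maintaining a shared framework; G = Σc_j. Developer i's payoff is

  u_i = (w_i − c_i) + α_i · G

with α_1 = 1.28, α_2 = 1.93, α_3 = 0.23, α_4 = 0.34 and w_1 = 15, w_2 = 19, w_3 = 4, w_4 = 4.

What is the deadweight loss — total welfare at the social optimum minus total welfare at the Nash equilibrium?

22.24

∂u_i/∂c_i = α_i − 1, so developer i contributes w_i if α_i > 1, else 0.
α_i > 1 for i ∈ {1, 2}; NE contributions (15, 19, 0, 0), G = 34.
W^NE = Σw_i − G^NE + (Σα_i)·G^NE = 42 + 2.78·34 = 136.52.
Planner: ∂(Σu_j)/∂c_i = Σα_j − 1 = 2.78 > 0, so everyone contributes w_i; G^SO = 42, W^SO = 42 + 2.78·42 = 158.76.
Deadweight loss = 22.24.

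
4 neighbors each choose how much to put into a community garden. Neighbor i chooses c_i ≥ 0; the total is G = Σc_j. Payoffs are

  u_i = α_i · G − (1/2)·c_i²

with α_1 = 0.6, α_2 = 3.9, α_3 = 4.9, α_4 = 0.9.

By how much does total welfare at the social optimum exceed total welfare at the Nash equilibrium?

Neighbor i's FOC: ∂u_i/∂c_i = α_i − c_i = 0, so c_i* = α_i.
NE contributions = (0.6, 3.9, 4.9, 0.9); G = 10.3.
W^NE = (Σα)·G − ½Σα_i² = 10.3² − ½·40.39 = 85.895.
Planner sets c_i = Σα_j = 10.3 for every i, so G^SO = 4·10.3 = 41.2.
W^SO = (Σα)·G^SO − ½·4·(Σα)² = (4/2)·10.3² = 212.18.
Deadweight loss = W^SO − W^NE = 126.285.

126.285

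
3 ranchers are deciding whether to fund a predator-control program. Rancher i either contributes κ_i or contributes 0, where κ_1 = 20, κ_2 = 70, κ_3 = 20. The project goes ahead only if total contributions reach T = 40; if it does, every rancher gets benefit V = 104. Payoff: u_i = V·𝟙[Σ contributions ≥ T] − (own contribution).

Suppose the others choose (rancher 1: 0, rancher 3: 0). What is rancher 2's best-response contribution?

70

Others' total = 0. Contributing 70 brings total to 70 ≥ 40: gain V − κ_2 = 34.
Best response: 70.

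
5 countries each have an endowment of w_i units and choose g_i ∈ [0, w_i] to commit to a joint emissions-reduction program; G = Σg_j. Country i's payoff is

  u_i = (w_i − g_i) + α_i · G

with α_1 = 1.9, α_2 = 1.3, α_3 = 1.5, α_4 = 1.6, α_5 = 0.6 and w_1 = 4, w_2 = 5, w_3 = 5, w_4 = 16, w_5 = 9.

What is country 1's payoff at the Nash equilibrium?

57

∂u_i/∂g_i = α_i − 1, so country i contributes w_i if α_i > 1, else 0.
α_i > 1 for i ∈ {1, 2, 3, 4}; NE contributions (4, 5, 5, 16, 0), G = 30.
u_1 = (4 − 4) + 1.9·30 = 57.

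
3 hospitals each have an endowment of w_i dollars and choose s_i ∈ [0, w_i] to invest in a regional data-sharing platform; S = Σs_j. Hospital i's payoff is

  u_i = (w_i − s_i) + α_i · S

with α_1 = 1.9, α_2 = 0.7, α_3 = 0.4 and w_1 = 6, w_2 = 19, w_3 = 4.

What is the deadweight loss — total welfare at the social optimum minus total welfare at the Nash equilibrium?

46

∂u_i/∂s_i = α_i − 1, so hospital i contributes w_i if α_i > 1, else 0.
α_i > 1 for i ∈ {1}; NE contributions (6, 0, 0), S = 6.
W^NE = Σw_i − S^NE + (Σα_i)·S^NE = 29 + 2·6 = 41.
Planner: ∂(Σu_j)/∂s_i = Σα_j − 1 = 2 > 0, so everyone contributes w_i; S^SO = 29, W^SO = 29 + 2·29 = 87.
Deadweight loss = 46.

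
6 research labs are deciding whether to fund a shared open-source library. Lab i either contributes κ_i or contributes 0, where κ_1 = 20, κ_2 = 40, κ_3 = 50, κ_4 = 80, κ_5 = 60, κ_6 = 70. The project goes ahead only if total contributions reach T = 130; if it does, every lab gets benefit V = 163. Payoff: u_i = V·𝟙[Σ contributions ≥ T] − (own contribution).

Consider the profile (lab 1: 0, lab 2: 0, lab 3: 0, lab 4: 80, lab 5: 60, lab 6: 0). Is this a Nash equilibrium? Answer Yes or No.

Total = 140 ≥ 130: provided.
Lab 1 (pledges 0, payoff 163): pledging 20 → total 160, payoff 143. No gain.
Lab 2 (pledges 0, payoff 163): pledging 40 → total 180, payoff 123. No gain.
Lab 3 (pledges 0, payoff 163): pledging 50 → total 190, payoff 113. No gain.
Lab 4 (pledges 80, payoff 83): dropping to 0 → total 60, payoff 0. No gain.
Lab 5 (pledges 60, payoff 103): dropping to 0 → total 80, payoff 0. No gain.
Lab 6 (pledges 0, payoff 163): pledging 70 → total 210, payoff 93. No gain.

Yes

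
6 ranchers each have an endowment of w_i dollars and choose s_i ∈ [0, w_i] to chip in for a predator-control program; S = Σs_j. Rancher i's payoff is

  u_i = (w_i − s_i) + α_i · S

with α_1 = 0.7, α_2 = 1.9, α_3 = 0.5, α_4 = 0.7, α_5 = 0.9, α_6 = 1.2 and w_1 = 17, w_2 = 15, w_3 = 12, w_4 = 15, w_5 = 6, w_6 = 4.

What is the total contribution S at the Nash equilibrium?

∂u_i/∂s_i = α_i − 1, so rancher i contributes w_i if α_i > 1, else 0.
α_i > 1 for i ∈ {2, 6}; NE contributions (0, 15, 0, 0, 0, 4), S = 19.

19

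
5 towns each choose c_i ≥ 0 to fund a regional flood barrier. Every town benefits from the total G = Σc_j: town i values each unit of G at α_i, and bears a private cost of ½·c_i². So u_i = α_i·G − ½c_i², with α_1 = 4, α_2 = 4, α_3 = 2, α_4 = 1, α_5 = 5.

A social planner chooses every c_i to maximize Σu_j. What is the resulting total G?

Planner FOC: ∂(Σu_j)/∂c_i = (Σα_j) − c_i = 0, so c_i^SO = Σα_j = 16 for every i; G^SO = 80.

80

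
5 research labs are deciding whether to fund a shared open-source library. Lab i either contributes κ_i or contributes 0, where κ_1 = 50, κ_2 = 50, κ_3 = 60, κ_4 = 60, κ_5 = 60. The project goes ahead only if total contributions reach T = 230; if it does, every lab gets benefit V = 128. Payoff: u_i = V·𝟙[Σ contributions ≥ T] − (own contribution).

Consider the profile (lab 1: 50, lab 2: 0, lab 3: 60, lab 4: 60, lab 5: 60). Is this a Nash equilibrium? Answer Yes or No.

Yes

Total = 230 ≥ 230: provided.
Lab 1 (pledges 50, payoff 78): dropping to 0 → total 180, payoff 0. No gain.
Lab 2 (pledges 0, payoff 128): pledging 50 → total 280, payoff 78. No gain.
Lab 3 (pledges 60, payoff 68): dropping to 0 → total 170, payoff 0. No gain.
Lab 4 (pledges 60, payoff 68): dropping to 0 → total 170, payoff 0. No gain.
Lab 5 (pledges 60, payoff 68): dropping to 0 → total 170, payoff 0. No gain.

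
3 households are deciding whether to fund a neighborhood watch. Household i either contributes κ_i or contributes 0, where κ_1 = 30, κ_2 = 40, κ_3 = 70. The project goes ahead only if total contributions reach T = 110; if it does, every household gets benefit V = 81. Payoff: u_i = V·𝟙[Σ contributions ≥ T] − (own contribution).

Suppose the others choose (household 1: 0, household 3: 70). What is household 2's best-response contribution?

40

Others' total = 70. Contributing 40 brings total to 110 ≥ 110: gain V − κ_2 = 41.
Best response: 40.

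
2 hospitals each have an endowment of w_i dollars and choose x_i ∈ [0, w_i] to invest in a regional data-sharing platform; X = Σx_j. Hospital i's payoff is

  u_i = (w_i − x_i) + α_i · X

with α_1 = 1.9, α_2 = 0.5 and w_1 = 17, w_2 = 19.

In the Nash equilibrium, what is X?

17

∂u_i/∂x_i = α_i − 1, so hospital i contributes w_i if α_i > 1, else 0.
α_i > 1 for i ∈ {1}; NE contributions (17, 0), X = 17.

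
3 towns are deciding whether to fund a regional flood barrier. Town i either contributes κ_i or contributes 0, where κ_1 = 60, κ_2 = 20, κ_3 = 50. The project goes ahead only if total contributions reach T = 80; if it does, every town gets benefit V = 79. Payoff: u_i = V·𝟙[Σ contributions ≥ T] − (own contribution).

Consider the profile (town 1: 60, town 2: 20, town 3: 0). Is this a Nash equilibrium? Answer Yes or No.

Yes

Total = 80 ≥ 80: provided.
Town 1 (pledges 60, payoff 19): dropping to 0 → total 20, payoff 0. No gain.
Town 2 (pledges 20, payoff 59): dropping to 0 → total 60, payoff 0. No gain.
Town 3 (pledges 0, payoff 79): pledging 50 → total 130, payoff 29. No gain.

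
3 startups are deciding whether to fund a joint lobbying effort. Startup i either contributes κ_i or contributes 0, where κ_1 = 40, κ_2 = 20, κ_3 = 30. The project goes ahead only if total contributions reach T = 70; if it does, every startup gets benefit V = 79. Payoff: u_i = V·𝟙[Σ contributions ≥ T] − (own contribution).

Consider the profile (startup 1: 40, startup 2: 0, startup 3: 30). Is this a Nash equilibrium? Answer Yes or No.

Yes

Total = 70 ≥ 70: provided.
Startup 1 (pledges 40, payoff 39): dropping to 0 → total 30, payoff 0. No gain.
Startup 2 (pledges 0, payoff 79): pledging 20 → total 90, payoff 59. No gain.
Startup 3 (pledges 30, payoff 49): dropping to 0 → total 40, payoff 0. No gain.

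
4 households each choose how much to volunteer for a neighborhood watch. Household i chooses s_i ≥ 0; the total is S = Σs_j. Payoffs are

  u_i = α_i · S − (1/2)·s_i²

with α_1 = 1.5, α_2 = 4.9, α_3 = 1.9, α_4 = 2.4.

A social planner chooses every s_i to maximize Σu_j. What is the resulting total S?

42.8

Planner FOC: ∂(Σu_j)/∂s_i = (Σα_j) − s_i = 0, so s_i^SO = Σα_j = 10.7 for every i; S^SO = 42.8.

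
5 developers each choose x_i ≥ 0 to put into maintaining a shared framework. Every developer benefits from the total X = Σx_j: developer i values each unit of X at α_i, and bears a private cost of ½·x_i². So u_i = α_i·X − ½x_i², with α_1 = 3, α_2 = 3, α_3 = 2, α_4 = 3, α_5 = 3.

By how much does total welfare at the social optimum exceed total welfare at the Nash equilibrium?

314

Developer i's FOC: ∂u_i/∂x_i = α_i − x_i = 0, so x_i* = α_i.
NE contributions = (3, 3, 2, 3, 3); X = 14.
W^NE = (Σα)·X − ½Σα_i² = 14² − ½·40 = 176.
Planner sets x_i = Σα_j = 14 for every i, so X^SO = 5·14 = 70.
W^SO = (Σα)·X^SO − ½·5·(Σα)² = (5/2)·14² = 490.
Deadweight loss = W^SO − W^NE = 314.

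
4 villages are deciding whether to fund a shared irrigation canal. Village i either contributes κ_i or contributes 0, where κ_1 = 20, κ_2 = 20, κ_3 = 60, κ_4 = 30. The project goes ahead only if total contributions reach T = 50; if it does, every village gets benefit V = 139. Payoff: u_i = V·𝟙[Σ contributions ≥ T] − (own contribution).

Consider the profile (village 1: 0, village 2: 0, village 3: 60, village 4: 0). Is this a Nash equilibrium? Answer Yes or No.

Yes

Total = 60 ≥ 50: provided.
Village 1 (pledges 0, payoff 139): pledging 20 → total 80, payoff 119. No gain.
Village 2 (pledges 0, payoff 139): pledging 20 → total 80, payoff 119. No gain.
Village 3 (pledges 60, payoff 79): dropping to 0 → total 0, payoff 0. No gain.
Village 4 (pledges 0, payoff 139): pledging 30 → total 90, payoff 109. No gain.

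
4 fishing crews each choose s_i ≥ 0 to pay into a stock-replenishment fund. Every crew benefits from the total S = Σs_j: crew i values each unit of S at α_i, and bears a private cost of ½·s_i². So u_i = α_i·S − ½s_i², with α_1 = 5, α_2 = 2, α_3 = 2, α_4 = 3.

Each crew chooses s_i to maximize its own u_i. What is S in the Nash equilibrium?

12

Crew i's FOC: ∂u_i/∂s_i = α_i − s_i = 0, so s_i* = α_i.
NE contributions = (5, 2, 2, 3); S = 12.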